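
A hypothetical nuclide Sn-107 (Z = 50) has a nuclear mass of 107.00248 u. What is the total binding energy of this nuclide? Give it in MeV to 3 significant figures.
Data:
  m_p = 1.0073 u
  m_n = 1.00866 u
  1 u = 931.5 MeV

797 MeV

Z = 50, so N = A − Z = 107 − 50 = 57.
Mass of separated nucleons = 50(1.0073) + 57(1.00866) = 50.3650 + 57.49362 = 107.85862 u
The mass defect is 107.85862 − 107.00248 = 0.85614 u.
E_B = 0.85614 × 931.5 = 797.494 MeV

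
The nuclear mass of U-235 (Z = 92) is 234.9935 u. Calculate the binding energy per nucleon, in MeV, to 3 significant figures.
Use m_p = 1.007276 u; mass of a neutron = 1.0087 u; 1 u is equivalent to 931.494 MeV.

7.61 MeV/nucleon

With 92 protons and 143 neutrons (A = 235):
Mass of separated nucleons = 92(1.007276) + 143(1.0087) = 92.669392 + 144.2441 = 236.913492 u
The mass defect is 236.913492 − 234.9935 = 1.919992 u.
Binding energy = Δm·c² = 1.919992 × 931.494 MeV/u = 1788.46 MeV
BE/A = 1788.46 MeV / 235 = 7.610 MeV/nucleon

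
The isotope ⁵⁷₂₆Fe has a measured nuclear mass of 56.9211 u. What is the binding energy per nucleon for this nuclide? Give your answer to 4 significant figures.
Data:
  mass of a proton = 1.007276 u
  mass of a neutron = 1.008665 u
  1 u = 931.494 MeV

Z = 26, so N = A − Z = 57 − 26 = 31.
Total constituent mass: 26 × 1.007276 + 31 × 1.008665 = 57.457791 u
The mass defect is 57.457791 − 56.9211 = 0.536691 u.
Converting to energy: 0.536691 u × 931.494 MeV/u = 499.924 MeV
Dividing by A = 57 gives 8.771 MeV per nucleon.

8.771 MeV/nucleon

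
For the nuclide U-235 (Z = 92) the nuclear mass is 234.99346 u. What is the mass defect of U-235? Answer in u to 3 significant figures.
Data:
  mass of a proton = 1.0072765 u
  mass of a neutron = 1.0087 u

1.92 u

With 92 protons and 143 neutrons (A = 235):
Mass of separated nucleons = 92(1.0072765) + 143(1.0087) = 92.6694380 + 144.2441 = 236.9135380 u
The mass defect is 236.9135380 − 234.99346 = 1.9200780 u.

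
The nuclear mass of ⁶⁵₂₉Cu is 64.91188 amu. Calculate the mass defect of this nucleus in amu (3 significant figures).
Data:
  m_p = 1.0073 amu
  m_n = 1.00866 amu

0.612 amu

Σm = 29·m_p + 36·m_n = 29.2117 + 36.31176 = 65.52346 amu
Mass defect Δm = 65.52346 − 64.91188 = 0.61158 amu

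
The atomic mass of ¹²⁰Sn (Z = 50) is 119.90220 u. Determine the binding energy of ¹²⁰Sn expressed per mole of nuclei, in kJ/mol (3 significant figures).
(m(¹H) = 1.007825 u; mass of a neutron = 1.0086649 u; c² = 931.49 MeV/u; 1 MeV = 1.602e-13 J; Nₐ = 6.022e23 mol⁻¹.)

The nucleus contains 50 protons and 120 − 50 = 70 neutrons.
Σm = 50·m(¹H) + 70·m_n = 50.391250 + 70.6065430 = 120.9977930 u
Mass defect Δm = 120.9977930 − 119.90220 = 1.0955930 u
Binding energy = Δm·c² = 1.0955930 × 931.49 MeV/u = 1020.53 MeV
Per nucleus in joules: 1020.53 MeV × 1.602e-13 J/MeV = 1.6349e-10 J
Per mole: 1.6349e-10 J × 6.022e23 mol⁻¹ = 9.8454e+13 J/mol

9.85e+10 kJ/mol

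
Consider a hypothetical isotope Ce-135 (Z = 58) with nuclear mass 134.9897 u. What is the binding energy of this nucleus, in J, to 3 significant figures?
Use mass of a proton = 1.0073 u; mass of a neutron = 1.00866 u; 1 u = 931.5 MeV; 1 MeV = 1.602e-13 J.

The nucleus contains 58 protons and 135 − 58 = 77 neutrons.
Total constituent mass: 58 × 1.0073 + 77 × 1.00866 = 136.09022 u
Mass defect Δm = 136.09022 − 134.9897 = 1.10052 u
Converting to energy: 1.10052 u × 931.5 MeV/u = 1025.13 MeV
In joules: 1025.13 MeV × 1.602e-13 J/MeV = 1.6423e-10 J

1.64e-10 J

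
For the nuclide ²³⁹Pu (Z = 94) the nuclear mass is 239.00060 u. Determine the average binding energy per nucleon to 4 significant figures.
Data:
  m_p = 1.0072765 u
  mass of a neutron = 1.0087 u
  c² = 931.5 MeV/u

Z = 94, so N = A − Z = 239 − 94 = 145.
Mass of separated nucleons = 94(1.0072765) + 145(1.0087) = 94.6839910 + 146.2615 = 240.9454910 u
The mass defect is 240.9454910 − 239.00060 = 1.9448910 u.
E_B = 1.9448910 × 931.5 = 1811.67 MeV
Per nucleon: 1811.67 / 239 = 7.580 MeV

7.580 MeV/nucleon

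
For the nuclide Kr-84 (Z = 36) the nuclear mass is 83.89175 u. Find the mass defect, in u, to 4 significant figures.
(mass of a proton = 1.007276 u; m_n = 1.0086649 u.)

Z = 36, so N = A − Z = 84 − 36 = 48.
Σm = 36·m_p + 48·m_n = 36.261936 + 48.4159152 = 84.6778512 u
The mass defect is 84.6778512 − 83.89175 = 0.7861012 u.

0.7861 u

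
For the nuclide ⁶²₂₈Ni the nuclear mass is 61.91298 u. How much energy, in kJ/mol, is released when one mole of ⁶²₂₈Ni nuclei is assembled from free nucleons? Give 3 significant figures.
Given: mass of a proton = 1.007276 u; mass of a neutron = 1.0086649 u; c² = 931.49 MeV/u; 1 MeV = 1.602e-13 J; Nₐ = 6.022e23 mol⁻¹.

Z = 28, so N = A − Z = 62 − 28 = 34.
Mass of separated nucleons = 28(1.007276) + 34(1.0086649) = 28.203728 + 34.2946066 = 62.4983346 u
Mass defect Δm = 62.4983346 − 61.91298 = 0.5853546 u
Binding energy = Δm·c² = 0.5853546 × 931.49 MeV/u = 545.252 MeV
Per nucleus in joules: 545.252 MeV × 1.602e-13 J/MeV = 8.7349e-11 J
Per mole: 8.7349e-11 J × 6.022e23 mol⁻¹ = 5.2602e+13 J/mol

5.26e+10 kJ/mol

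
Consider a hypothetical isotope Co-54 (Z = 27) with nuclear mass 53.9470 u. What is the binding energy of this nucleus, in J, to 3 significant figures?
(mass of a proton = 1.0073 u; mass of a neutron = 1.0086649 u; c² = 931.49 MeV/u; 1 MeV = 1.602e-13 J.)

7.22e-11 J

Total constituent mass: 27 × 1.0073 + 27 × 1.0086649 = 54.4310523 u
The mass defect is 54.4310523 − 53.9470 = 0.4840523 u.
Converting to energy: 0.4840523 u × 931.49 MeV/u = 450.890 MeV
In joules: 450.890 MeV × 1.602e-13 J/MeV = 7.2233e-11 J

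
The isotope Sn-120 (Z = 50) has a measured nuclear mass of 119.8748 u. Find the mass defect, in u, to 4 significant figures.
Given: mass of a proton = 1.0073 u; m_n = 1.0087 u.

With 50 protons and 70 neutrons (A = 120):
Σm = 50·m_p + 70·m_n = 50.3650 + 70.6090 = 120.9740 u
Δm = 120.9740 − 119.8748 = 1.0992 u

1.099 u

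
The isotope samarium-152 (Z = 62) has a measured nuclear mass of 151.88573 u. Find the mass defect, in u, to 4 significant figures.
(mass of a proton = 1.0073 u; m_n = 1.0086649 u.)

Total constituent mass: 62 × 1.0073 + 90 × 1.0086649 = 153.2324410 u
Δm = 153.2324410 − 151.88573 = 1.3467110 u

1.347 u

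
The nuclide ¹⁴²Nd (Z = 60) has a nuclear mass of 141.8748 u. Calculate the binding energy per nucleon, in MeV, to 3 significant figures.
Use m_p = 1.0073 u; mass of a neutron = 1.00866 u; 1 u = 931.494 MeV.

The nucleus contains 60 protons and 142 − 60 = 82 neutrons.
Total constituent mass: 60 × 1.0073 + 82 × 1.00866 = 143.14812 u
Mass defect Δm = 143.14812 − 141.8748 = 1.27332 u
Converting to energy: 1.27332 u × 931.494 MeV/u = 1186.09 MeV
Dividing by A = 142 gives 8.353 MeV per nucleon.

8.35 MeV/nucleon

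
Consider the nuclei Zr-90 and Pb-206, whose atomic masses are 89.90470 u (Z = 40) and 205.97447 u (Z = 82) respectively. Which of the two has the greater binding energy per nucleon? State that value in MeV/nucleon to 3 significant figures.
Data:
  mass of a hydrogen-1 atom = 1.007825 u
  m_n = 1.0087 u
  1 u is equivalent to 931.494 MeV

Zr-90; 8.73 MeV/nucleon

Zr-90: Σm = 40(1.007825) + 50(1.0087) = 90.748000 u; Δm = 0.843300 u; E_B = 785.53 MeV; E_B/A = 8.728 MeV
Pb-206: Σm = 82(1.007825) + 124(1.0087) = 207.720450 u; Δm = 1.745980 u; E_B = 1626.36989 MeV; E_B/A = 7.894999 MeV
Zr-90 has the higher binding energy per nucleon, so it is the more tightly bound nucleus.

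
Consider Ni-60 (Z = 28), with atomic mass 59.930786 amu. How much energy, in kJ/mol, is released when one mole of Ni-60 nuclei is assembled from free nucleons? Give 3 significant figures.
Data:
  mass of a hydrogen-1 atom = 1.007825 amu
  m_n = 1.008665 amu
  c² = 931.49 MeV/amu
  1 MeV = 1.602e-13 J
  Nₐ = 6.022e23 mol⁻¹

Total constituent mass: 28 × 1.007825 + 32 × 1.008665 = 60.496380 amu
Δm = 60.496380 − 59.930786 = 0.565594 amu
E_B = 0.565594 × 931.49 = 526.845 MeV
Per nucleus in joules: 526.845 MeV × 1.602e-13 J/MeV = 8.4401e-11 J
Per mole: 8.4401e-11 J × 6.022e23 mol⁻¹ = 5.0826e+13 J/mol

5.08e+10 kJ/mol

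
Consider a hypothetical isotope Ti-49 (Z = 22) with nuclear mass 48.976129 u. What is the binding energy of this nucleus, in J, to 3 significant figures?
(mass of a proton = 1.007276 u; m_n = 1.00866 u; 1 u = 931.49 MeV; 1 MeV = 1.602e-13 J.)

The nucleus contains 22 protons and 49 − 22 = 27 neutrons.
Total constituent mass: 22 × 1.007276 + 27 × 1.00866 = 49.393892 u
Mass defect Δm = 49.393892 − 48.976129 = 0.417763 u
E_B = 0.417763 × 931.49 = 389.142 MeV
In joules: 389.142 MeV × 1.602e-13 J/MeV = 6.2341e-11 J

6.23e-11 J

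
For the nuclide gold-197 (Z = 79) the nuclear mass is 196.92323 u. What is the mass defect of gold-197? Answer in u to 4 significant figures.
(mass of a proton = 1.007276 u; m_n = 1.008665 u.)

1.674 u

With 79 protons and 118 neutrons (A = 197):
Mass of separated nucleons = 79(1.007276) + 118(1.008665) = 79.574804 + 119.022470 = 198.597274 u
Δm = 198.597274 − 196.92323 = 1.674044 u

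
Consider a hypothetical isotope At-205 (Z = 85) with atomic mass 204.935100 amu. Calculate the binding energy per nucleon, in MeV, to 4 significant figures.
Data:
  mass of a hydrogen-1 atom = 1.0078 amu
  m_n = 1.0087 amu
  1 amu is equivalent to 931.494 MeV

With 85 protons and 120 neutrons (A = 205):
Mass of separated nucleons = 85(1.0078) + 120(1.0087) = 85.6630 + 121.0440 = 206.7070 amu
The mass defect is 206.7070 − 204.935100 = 1.771900 amu.
Binding energy = Δm·c² = 1.771900 × 931.494 MeV/amu = 1650.51 MeV
BE/A = 1650.51 MeV / 205 = 8.051 MeV/nucleon

8.051 MeV/nucleon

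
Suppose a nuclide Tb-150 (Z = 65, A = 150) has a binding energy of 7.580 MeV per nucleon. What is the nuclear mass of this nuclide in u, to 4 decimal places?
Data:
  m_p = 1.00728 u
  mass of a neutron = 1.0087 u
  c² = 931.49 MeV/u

149.9921 u

Total binding energy = 150 × 7.580 = 1137.000 MeV
Mass defect = 1137.000 MeV / (931.49 MeV/u) = 1.220625 u
Constituent mass = 65(1.00728) + 85(1.0087) = 151.21270 u
Nuclear mass = 151.21270 − 1.220625 = 149.992075 u ≈ 149.9921 u (to 4 decimal places)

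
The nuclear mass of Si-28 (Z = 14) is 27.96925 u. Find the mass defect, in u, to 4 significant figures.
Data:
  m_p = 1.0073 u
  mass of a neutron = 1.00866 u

With 14 protons and 14 neutrons (A = 28):
Σm = 14·m_p + 14·m_n = 14.1022 + 14.12124 = 28.22344 u
The mass defect is 28.22344 − 27.96925 = 0.25419 u.

0.2542 u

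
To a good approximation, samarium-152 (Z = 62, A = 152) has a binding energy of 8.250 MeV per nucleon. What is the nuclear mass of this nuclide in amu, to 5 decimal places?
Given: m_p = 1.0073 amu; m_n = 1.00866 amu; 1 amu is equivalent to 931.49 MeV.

151.88577 amu

Total binding energy = 152 × 8.250 = 1254.000 MeV
Mass defect = 1254.000 MeV / (931.49 MeV/amu) = 1.3462302 amu
Constituent mass = 62(1.0073) + 90(1.00866) = 153.23200 amu
Nuclear mass = 153.23200 − 1.3462302 = 151.8857698 amu ≈ 151.88577 amu (to 5 decimal places)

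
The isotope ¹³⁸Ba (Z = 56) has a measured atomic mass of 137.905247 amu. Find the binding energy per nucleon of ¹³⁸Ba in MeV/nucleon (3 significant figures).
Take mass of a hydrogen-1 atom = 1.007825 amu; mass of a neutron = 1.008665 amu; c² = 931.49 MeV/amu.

8.39 MeV/nucleon

Z = 56, so N = A − Z = 138 − 56 = 82.
Σm = 56·m(¹H) + 82·m_n = 56.438200 + 82.710530 = 139.148730 amu
The mass defect is 139.148730 − 137.905247 = 1.243483 amu.
E_B = 1.243483 × 931.49 = 1158.29 MeV
Per nucleon: 1158.29 / 138 = 8.393 MeV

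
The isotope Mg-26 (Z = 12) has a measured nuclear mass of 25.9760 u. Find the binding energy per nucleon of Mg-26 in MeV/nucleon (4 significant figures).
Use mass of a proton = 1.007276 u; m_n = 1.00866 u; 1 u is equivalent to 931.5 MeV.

8.332 MeV/nucleon

With 12 protons and 14 neutrons (A = 26):
Mass of separated nucleons = 12(1.007276) + 14(1.00866) = 12.087312 + 14.12124 = 26.208552 u
Mass defect Δm = 26.208552 − 25.9760 = 0.232552 u
Binding energy = Δm·c² = 0.232552 × 931.5 MeV/u = 216.622 MeV
Per nucleon: 216.622 / 26 = 8.332 MeV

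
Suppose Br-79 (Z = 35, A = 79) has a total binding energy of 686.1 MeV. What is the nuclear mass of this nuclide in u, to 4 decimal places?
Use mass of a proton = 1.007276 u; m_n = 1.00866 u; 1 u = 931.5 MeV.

78.8991 u

Mass defect = 686.1 MeV / (931.5 MeV/u) = 0.736554 u
Constituent mass = 35(1.007276) + 44(1.00866) = 79.635700 u
Nuclear mass = 79.635700 − 0.736554 = 78.899146 u ≈ 78.8991 u (to 4 decimal places)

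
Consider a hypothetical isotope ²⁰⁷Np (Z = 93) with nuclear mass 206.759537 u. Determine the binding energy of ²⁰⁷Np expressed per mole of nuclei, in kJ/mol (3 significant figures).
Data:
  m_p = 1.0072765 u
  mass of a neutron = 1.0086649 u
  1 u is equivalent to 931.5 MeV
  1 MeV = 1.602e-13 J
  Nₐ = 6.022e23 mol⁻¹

1.71e+11 kJ/mol

The nucleus contains 93 protons and 207 − 93 = 114 neutrons.
Total constituent mass: 93 × 1.0072765 + 114 × 1.0086649 = 208.6645131 u
Δm = 208.6645131 − 206.759537 = 1.9049761 u
Binding energy = Δm·c² = 1.9049761 × 931.5 MeV/u = 1774.49 MeV
Per nucleus in joules: 1774.49 MeV × 1.602e-13 J/MeV = 2.8427e-10 J
Per mole: 2.8427e-10 J × 6.022e23 mol⁻¹ = 1.7119e+14 J/mol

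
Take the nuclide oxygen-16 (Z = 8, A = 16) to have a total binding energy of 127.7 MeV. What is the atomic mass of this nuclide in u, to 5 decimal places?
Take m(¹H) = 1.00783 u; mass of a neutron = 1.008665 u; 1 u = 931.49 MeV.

Mass defect = 127.7 MeV / (931.49 MeV/u) = 0.1370922 u
Constituent mass = 8(1.00783) + 8(1.008665) = 16.131960 u
Atomic mass = 16.131960 − 0.1370922 = 15.9948678 u ≈ 15.99487 u (to 5 decimal places)

15.99487 u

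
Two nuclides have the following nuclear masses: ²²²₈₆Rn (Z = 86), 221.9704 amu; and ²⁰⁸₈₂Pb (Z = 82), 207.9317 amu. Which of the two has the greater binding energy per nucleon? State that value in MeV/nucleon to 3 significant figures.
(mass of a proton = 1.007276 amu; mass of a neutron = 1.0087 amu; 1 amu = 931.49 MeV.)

²⁰⁸₈₂Pb; 7.89 MeV/nucleon

²²²₈₆Rn: Σm = 86(1.007276) + 136(1.0087) = 223.808936 amu; Δm = 1.838536 amu; E_B = 1712.6 MeV; E_B/A = 7.714 MeV
²⁰⁸₈₂Pb: Σm = 82(1.007276) + 126(1.0087) = 209.692832 amu; Δm = 1.761132 amu; E_B = 1640.5 MeV; E_B/A = 7.887 MeV
²⁰⁸₈₂Pb has the higher binding energy per nucleon, so it is the more tightly bound nucleus.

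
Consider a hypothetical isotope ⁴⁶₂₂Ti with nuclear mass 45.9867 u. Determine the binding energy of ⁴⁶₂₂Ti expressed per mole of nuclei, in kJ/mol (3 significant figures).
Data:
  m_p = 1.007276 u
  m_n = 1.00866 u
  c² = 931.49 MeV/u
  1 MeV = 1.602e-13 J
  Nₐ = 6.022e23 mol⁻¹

Z = 22, so N = A − Z = 46 − 22 = 24.
Total constituent mass: 22 × 1.007276 + 24 × 1.00866 = 46.367912 u
The mass defect is 46.367912 − 45.9867 = 0.381212 u.
Binding energy = Δm·c² = 0.381212 × 931.49 MeV/u = 355.095 MeV
Per nucleus in joules: 355.095 MeV × 1.602e-13 J/MeV = 5.6886e-11 J
Per mole: 5.6886e-11 J × 6.022e23 mol⁻¹ = 3.4257e+13 J/mol

3.43e+10 kJ/mol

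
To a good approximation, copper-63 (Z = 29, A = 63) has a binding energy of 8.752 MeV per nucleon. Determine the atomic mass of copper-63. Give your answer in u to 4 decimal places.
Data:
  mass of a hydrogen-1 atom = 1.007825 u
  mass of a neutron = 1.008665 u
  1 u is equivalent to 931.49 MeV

62.9296 u

Total binding energy = 63 × 8.752 = 551.376 MeV
Mass defect = 551.376 MeV / (931.49 MeV/u) = 0.591929 u
Constituent mass = 29(1.007825) + 34(1.008665) = 63.521535 u
Atomic mass = 63.521535 − 0.591929 = 62.929606 u ≈ 62.9296 u (to 4 decimal places)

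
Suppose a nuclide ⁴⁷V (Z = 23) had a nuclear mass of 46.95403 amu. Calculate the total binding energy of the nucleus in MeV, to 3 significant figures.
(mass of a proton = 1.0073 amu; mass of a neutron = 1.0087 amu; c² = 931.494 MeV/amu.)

The nucleus contains 23 protons and 47 − 23 = 24 neutrons.
Total constituent mass: 23 × 1.0073 + 24 × 1.0087 = 47.3767 amu
Δm = 47.3767 − 46.95403 = 0.42267 amu
E_B = 0.42267 × 931.494 = 393.715 MeV

394 MeV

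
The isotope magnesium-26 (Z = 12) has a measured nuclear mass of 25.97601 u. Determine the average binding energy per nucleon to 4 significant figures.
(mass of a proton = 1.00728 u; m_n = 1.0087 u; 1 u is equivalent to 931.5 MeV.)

Σm = 12·m_p + 14·m_n = 12.08736 + 14.1218 = 26.20916 u
Δm = 26.20916 − 25.97601 = 0.23315 u
Binding energy = Δm·c² = 0.23315 × 931.5 MeV/u = 217.179 MeV
BE/A = 217.179 MeV / 26 = 8.353 MeV/nucleon

8.353 MeV/nucleon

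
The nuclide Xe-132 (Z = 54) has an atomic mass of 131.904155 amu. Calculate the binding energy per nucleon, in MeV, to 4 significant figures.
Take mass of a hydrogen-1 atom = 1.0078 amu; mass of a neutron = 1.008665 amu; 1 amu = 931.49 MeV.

Z = 54, so N = A − Z = 132 − 54 = 78.
Σm = 54·m(¹H) + 78·m_n = 54.4212 + 78.675870 = 133.097070 amu
The mass defect is 133.097070 − 131.904155 = 1.192915 amu.
Binding energy = Δm·c² = 1.192915 × 931.49 MeV/amu = 1111.19 MeV
Per nucleon: 1111.19 / 132 = 8.418 MeV

8.418 MeV/nucleon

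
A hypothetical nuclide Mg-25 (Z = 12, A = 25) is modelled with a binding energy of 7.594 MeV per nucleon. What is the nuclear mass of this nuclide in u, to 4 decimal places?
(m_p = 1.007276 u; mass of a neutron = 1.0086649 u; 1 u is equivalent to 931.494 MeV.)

24.9961 u

Total binding energy = 25 × 7.594 = 189.850 MeV
Mass defect = 189.850 MeV / (931.494 MeV/u) = 0.203812 u
Constituent mass = 12(1.007276) + 13(1.0086649) = 25.1999557 u
Nuclear mass = 25.1999557 − 0.203812 = 24.9961437 u ≈ 24.9961 u (to 4 decimal places)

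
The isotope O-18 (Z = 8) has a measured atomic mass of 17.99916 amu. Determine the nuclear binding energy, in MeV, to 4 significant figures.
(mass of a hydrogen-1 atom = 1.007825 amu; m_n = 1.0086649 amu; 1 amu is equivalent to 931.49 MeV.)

139.8 MeV

Z = 8, so N = A − Z = 18 − 8 = 10.
Mass of separated nucleons = 8(1.007825) + 10(1.0086649) = 8.062600 + 10.0866490 = 18.1492490 amu
The mass defect is 18.1492490 − 17.99916 = 0.1500890 amu.
E_B = 0.1500890 × 931.49 = 139.806 MeV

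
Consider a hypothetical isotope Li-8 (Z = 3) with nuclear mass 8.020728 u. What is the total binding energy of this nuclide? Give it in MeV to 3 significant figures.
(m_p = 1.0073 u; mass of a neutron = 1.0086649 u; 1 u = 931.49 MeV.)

With 3 protons and 5 neutrons (A = 8):
Σm = 3·m_p + 5·m_n = 3.0219 + 5.0433245 = 8.0652245 u
Mass defect Δm = 8.0652245 − 8.020728 = 0.0444965 u
Binding energy = Δm·c² = 0.0444965 × 931.49 MeV/u = 41.4480 MeV

41.4 MeV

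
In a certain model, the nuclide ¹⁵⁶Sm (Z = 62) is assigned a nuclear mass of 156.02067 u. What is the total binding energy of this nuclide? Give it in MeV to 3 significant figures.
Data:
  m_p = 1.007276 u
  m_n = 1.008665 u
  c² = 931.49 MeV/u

Z = 62, so N = A − Z = 156 − 62 = 94.
Σm = 62·m_p + 94·m_n = 62.451112 + 94.814510 = 157.265622 u
Mass defect Δm = 157.265622 − 156.02067 = 1.244952 u
Binding energy = Δm·c² = 1.244952 × 931.49 MeV/u = 1159.66 MeV

1160 MeV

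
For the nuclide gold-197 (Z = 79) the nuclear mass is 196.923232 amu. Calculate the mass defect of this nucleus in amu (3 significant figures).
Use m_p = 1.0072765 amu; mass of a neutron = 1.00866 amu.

1.67 amu

Z = 79, so N = A − Z = 197 − 79 = 118.
Σm = 79·m_p + 118·m_n = 79.5748435 + 119.02188 = 198.5967235 amu
The mass defect is 198.5967235 − 196.923232 = 1.6734915 amu.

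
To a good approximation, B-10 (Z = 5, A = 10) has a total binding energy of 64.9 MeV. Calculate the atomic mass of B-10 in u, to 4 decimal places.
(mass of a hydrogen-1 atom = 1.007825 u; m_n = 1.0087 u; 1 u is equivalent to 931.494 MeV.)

10.0130 u

Mass defect = 64.9 MeV / (931.494 MeV/u) = 0.069673 u
Constituent mass = 5(1.007825) + 5(1.0087) = 10.082625 u
Atomic mass = 10.082625 − 0.069673 = 10.012952 u ≈ 10.0130 u (to 4 decimal places)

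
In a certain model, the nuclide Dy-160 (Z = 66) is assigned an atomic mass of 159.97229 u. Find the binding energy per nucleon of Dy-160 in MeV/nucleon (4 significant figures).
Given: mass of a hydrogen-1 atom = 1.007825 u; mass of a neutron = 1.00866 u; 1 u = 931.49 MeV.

7.907 MeV/nucleon

With 66 protons and 94 neutrons (A = 160):
Σm = 66·m(¹H) + 94·m_n = 66.516450 + 94.81404 = 161.330490 u
The mass defect is 161.330490 − 159.97229 = 1.358200 u.
E_B = 1.358200 × 931.49 = 1265.15 MeV
BE/A = 1265.15 MeV / 160 = 7.907 MeV/nucleon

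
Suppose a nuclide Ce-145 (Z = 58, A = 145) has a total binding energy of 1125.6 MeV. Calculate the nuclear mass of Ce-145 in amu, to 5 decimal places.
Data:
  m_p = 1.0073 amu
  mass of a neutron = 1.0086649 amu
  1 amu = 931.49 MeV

144.96886 amu

Mass defect = 1125.6 MeV / (931.49 MeV/amu) = 1.2083866 amu
Constituent mass = 58(1.0073) + 87(1.0086649) = 146.1772463 amu
Nuclear mass = 146.1772463 − 1.2083866 = 144.9688597 amu ≈ 144.96886 amu (to 5 decimal places)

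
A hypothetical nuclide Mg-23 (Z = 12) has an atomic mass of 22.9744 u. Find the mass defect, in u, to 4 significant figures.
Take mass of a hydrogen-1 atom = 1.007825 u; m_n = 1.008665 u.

0.2148 u

Total constituent mass: 12 × 1.007825 + 11 × 1.008665 = 23.189215 u
Δm = 23.189215 − 22.9744 = 0.214815 u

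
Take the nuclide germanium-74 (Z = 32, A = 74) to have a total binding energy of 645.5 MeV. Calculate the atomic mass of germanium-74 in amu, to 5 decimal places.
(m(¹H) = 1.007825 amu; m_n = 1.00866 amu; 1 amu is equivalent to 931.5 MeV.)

73.92115 amu

Mass defect = 645.5 MeV / (931.5 MeV/amu) = 0.6929683 amu
Constituent mass = 32(1.007825) + 42(1.00866) = 74.614120 amu
Atomic mass = 74.614120 − 0.6929683 = 73.9211517 amu ≈ 73.92115 amu (to 5 decimal places)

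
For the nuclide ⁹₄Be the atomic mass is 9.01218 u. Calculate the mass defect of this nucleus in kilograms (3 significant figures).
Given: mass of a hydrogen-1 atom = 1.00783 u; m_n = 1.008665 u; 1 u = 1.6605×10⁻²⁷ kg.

1.04e-28 kg

Σm = 4·m(¹H) + 5·m_n = 4.03132 + 5.043325 = 9.074645 u
Δm = 9.074645 − 9.01218 = 0.062465 u
In SI units: 0.062465 u × 1.6605×10⁻²⁷ kg/u = 1.0372e-28 kg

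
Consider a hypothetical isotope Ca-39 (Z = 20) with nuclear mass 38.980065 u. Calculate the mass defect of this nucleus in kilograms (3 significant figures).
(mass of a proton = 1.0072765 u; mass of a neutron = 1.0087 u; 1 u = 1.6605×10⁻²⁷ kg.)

Mass of separated nucleons = 20(1.0072765) + 19(1.0087) = 20.1455300 + 19.1653 = 39.3108300 u
Δm = 39.3108300 − 38.980065 = 0.3307650 u
In SI units: 0.3307650 u × 1.6605×10⁻²⁷ kg/u = 5.4924e-28 kg

5.49e-28 kg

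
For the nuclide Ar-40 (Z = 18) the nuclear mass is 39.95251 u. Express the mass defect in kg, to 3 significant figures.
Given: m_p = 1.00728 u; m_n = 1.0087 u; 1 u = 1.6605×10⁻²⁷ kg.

6.14e-28 kg

Z = 18, so N = A − Z = 40 − 18 = 22.
Σm = 18·m_p + 22·m_n = 18.13104 + 22.1914 = 40.32244 u
Δm = 40.32244 − 39.95251 = 0.36993 u
In SI units: 0.36993 u × 1.6605×10⁻²⁷ kg/u = 6.1427e-28 kg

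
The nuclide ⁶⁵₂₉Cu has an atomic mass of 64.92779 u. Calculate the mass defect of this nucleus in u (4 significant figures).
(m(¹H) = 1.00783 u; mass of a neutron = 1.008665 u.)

0.6112 u

Z = 29, so N = A − Z = 65 − 29 = 36.
Σm = 29·m(¹H) + 36·m_n = 29.22707 + 36.311940 = 65.539010 u
The mass defect is 65.539010 − 64.92779 = 0.611220 u.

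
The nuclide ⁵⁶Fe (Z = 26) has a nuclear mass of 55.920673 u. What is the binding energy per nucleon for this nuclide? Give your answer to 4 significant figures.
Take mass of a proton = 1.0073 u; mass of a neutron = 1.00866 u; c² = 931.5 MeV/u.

8.798 MeV/nucleon

Total constituent mass: 26 × 1.0073 + 30 × 1.00866 = 56.44960 u
The mass defect is 56.44960 − 55.920673 = 0.528927 u.
Binding energy = Δm·c² = 0.528927 × 931.5 MeV/u = 492.696 MeV
BE/A = 492.696 MeV / 56 = 8.798 MeV/nucleon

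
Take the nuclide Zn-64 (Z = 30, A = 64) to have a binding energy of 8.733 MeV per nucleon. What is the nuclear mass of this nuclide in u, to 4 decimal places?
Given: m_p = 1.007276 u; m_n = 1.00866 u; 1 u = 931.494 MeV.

Total binding energy = 64 × 8.733 = 558.912 MeV
Mass defect = 558.912 MeV / (931.494 MeV/u) = 0.600017 u
Constituent mass = 30(1.007276) + 34(1.00866) = 64.512720 u
Nuclear mass = 64.512720 − 0.600017 = 63.912703 u ≈ 63.9127 u (to 4 decimal places)

63.9127 u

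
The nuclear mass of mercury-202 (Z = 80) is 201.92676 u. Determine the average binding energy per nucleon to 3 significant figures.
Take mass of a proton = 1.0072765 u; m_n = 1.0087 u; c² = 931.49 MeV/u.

Σm = 80·m_p + 122·m_n = 80.5821200 + 123.0614 = 203.6435200 u
Mass defect Δm = 203.6435200 − 201.92676 = 1.7167600 u
Binding energy = Δm·c² = 1.7167600 × 931.49 MeV/u = 1599.14 MeV
Dividing by A = 202 gives 7.917 MeV per nucleon.

7.92 MeV/nucleon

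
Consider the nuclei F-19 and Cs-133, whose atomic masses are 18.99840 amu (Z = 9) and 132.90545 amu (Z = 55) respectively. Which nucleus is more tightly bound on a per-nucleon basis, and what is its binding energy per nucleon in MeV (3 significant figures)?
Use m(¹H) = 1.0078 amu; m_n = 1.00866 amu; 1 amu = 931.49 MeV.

F-19: Σm = 9(1.0078) + 10(1.00866) = 19.15680 amu; Δm = 0.15840 amu; E_B = 147.55 MeV; E_B/A = 7.766 MeV
Cs-133: Σm = 55(1.0078) + 78(1.00866) = 134.10448 amu; Δm = 1.19903 amu; E_B = 1116.9 MeV; E_B/A = 8.398 MeV
Cs-133 has the higher binding energy per nucleon, so it is the more tightly bound nucleus.

Cs-133; 8.40 MeV/nucleon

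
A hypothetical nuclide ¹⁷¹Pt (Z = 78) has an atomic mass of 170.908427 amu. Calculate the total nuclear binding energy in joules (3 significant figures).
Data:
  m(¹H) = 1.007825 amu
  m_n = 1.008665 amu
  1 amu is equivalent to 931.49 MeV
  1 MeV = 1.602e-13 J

2.25e-10 J

Σm = 78·m(¹H) + 93·m_n = 78.610350 + 93.805845 = 172.416195 amu
Mass defect Δm = 172.416195 − 170.908427 = 1.507768 amu
Binding energy = Δm·c² = 1.507768 × 931.49 MeV/amu = 1404.47 MeV
In joules: 1404.47 MeV × 1.602e-13 J/MeV = 2.2500e-10 J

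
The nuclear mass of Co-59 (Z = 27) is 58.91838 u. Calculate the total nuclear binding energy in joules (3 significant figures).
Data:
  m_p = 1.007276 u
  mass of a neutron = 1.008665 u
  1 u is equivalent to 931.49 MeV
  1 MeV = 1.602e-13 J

8.29e-11 J

With 27 protons and 32 neutrons (A = 59):
Σm = 27·m_p + 32·m_n = 27.196452 + 32.277280 = 59.473732 u
Δm = 59.473732 − 58.91838 = 0.555352 u
Converting to energy: 0.555352 u × 931.49 MeV/u = 517.305 MeV
In joules: 517.305 MeV × 1.602e-13 J/MeV = 8.2872e-11 J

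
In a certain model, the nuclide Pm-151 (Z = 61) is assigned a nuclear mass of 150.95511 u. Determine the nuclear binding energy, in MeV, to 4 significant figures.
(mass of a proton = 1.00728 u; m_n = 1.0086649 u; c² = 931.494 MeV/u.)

Total constituent mass: 61 × 1.00728 + 90 × 1.0086649 = 152.2239210 u
Δm = 152.2239210 − 150.95511 = 1.2688110 u
Converting to energy: 1.2688110 u × 931.494 MeV/u = 1181.89 MeV

1182 MeV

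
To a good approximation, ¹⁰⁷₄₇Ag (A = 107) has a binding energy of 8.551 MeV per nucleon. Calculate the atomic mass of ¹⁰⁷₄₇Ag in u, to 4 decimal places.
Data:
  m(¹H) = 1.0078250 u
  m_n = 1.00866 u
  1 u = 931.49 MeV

Total binding energy = 107 × 8.551 = 914.957 MeV
Mass defect = 914.957 MeV / (931.49 MeV/u) = 0.982251 u
Constituent mass = 47(1.0078250) + 60(1.00866) = 107.8873750 u
Atomic mass = 107.8873750 − 0.982251 = 106.9051240 u ≈ 106.9051 u (to 4 decimal places)

106.9051 u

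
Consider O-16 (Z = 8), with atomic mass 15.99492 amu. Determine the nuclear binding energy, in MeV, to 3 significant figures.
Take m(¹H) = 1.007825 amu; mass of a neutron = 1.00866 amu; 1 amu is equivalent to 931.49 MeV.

128 MeV

The nucleus contains 8 protons and 16 − 8 = 8 neutrons.
Mass of separated nucleons = 8(1.007825) + 8(1.00866) = 8.062600 + 8.06928 = 16.131880 amu
The mass defect is 16.131880 − 15.99492 = 0.136960 amu.
Binding energy = Δm·c² = 0.136960 × 931.49 MeV/amu = 127.577 MeV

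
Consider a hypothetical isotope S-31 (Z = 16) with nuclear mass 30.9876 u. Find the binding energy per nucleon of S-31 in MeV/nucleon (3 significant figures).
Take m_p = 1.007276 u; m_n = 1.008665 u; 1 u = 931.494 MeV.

With 16 protons and 15 neutrons (A = 31):
Mass of separated nucleons = 16(1.007276) + 15(1.008665) = 16.116416 + 15.129975 = 31.246391 u
The mass defect is 31.246391 − 30.9876 = 0.258791 u.
E_B = 0.258791 × 931.494 = 241.062 MeV
Per nucleon: 241.062 / 31 = 7.776 MeV

7.78 MeV/nucleon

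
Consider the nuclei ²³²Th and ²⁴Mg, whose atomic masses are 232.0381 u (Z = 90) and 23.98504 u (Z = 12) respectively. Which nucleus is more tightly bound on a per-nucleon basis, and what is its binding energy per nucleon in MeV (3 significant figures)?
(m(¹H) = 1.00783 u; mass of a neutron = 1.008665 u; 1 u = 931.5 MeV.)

²⁴Mg; 8.26 MeV/nucleon

²³²Th: Σm = 90(1.00783) + 142(1.008665) = 233.935130 u; Δm = 1.897030 u; E_B = 1767.1 MeV; E_B/A = 7.617 MeV
²⁴Mg: Σm = 12(1.00783) + 12(1.008665) = 24.197940 u; Δm = 0.212900 u; E_B = 198.32 MeV; E_B/A = 8.263 MeV
²⁴Mg has the higher binding energy per nucleon, so it is the more tightly bound nucleus.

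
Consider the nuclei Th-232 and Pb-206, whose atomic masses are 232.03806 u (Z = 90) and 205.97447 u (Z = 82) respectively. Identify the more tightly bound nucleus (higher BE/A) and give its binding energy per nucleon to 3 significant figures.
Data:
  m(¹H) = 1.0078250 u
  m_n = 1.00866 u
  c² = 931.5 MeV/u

Th-232: Σm = 90(1.0078250) + 142(1.00866) = 233.9339700 u; Δm = 1.8959100 u; E_B = 1766.0 MeV; E_B/A = 7.612 MeV
Pb-206: Σm = 82(1.0078250) + 124(1.00866) = 207.7154900 u; Δm = 1.7410200 u; E_B = 1621.8 MeV; E_B/A = 7.873 MeV
Pb-206 has the higher binding energy per nucleon, so it is the more tightly bound nucleus.

Pb-206; 7.87 MeV/nucleon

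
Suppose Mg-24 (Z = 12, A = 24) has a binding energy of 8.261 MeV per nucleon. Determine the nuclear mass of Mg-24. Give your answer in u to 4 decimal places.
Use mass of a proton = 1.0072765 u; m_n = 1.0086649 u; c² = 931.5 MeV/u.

Total binding energy = 24 × 8.261 = 198.264 MeV
Mass defect = 198.264 MeV / (931.5 MeV/u) = 0.212844 u
Constituent mass = 12(1.0072765) + 12(1.0086649) = 24.1912968 u
Nuclear mass = 24.1912968 − 0.212844 = 23.9784528 u ≈ 23.9785 u (to 4 decimal places)

23.9785 u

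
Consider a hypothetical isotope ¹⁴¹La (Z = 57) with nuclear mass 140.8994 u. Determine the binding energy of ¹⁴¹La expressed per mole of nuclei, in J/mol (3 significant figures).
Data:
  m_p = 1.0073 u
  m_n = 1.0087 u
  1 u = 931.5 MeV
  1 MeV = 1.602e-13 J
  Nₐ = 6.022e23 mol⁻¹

1.12e+14 J/mol

Σm = 57·m_p + 84·m_n = 57.4161 + 84.7308 = 142.1469 u
Mass defect Δm = 142.1469 − 140.8994 = 1.2475 u
Converting to energy: 1.2475 u × 931.5 MeV/u = 1162.05 MeV
Per nucleus in joules: 1162.05 MeV × 1.602e-13 J/MeV = 1.8616e-10 J
Per mole: 1.8616e-10 J × 6.022e23 mol⁻¹ = 1.1211e+14 J/mol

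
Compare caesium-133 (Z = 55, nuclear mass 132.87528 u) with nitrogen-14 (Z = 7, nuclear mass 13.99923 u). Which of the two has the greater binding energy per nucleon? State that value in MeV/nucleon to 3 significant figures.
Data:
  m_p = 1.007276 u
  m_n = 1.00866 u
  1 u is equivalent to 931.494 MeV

caesium-133; 8.41 MeV/nucleon

caesium-133: Σm = 55(1.007276) + 78(1.00866) = 134.075660 u; Δm = 1.200380 u; E_B = 1118.1 MeV; E_B/A = 8.407 MeV
nitrogen-14: Σm = 7(1.007276) + 7(1.00866) = 14.111552 u; Δm = 0.112322 u; E_B = 104.627 MeV; E_B/A = 7.473 MeV
caesium-133 has the higher binding energy per nucleon, so it is the more tightly bound nucleus.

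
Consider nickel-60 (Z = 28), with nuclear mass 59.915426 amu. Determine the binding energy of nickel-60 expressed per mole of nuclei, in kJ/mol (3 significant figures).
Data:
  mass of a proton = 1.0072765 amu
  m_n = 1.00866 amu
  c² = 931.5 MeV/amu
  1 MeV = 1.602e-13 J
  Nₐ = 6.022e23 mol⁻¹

Total constituent mass: 28 × 1.0072765 + 32 × 1.00866 = 60.4808620 amu
Δm = 60.4808620 − 59.915426 = 0.5654360 amu
Binding energy = Δm·c² = 0.5654360 × 931.5 MeV/amu = 526.704 MeV
Per nucleus in joules: 526.704 MeV × 1.602e-13 J/MeV = 8.4378e-11 J
Per mole: 8.4378e-11 J × 6.022e23 mol⁻¹ = 5.0812e+13 J/mol

5.08e+10 kJ/mol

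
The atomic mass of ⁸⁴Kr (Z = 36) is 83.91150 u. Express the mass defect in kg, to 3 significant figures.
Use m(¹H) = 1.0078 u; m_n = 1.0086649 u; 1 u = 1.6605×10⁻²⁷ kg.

The nucleus contains 36 protons and 84 − 36 = 48 neutrons.
Σm = 36·m(¹H) + 48·m_n = 36.2808 + 48.4159152 = 84.6967152 u
Δm = 84.6967152 − 83.91150 = 0.7852152 u
In SI units: 0.7852152 u × 1.6605×10⁻²⁷ kg/u = 1.3038e-27 kg

1.30e-27 kg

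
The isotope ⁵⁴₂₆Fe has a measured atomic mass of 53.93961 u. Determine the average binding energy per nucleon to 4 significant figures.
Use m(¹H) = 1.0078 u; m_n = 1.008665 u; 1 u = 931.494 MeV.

The nucleus contains 26 protons and 54 − 26 = 28 neutrons.
Σm = 26·m(¹H) + 28·m_n = 26.2028 + 28.242620 = 54.445420 u
Δm = 54.445420 − 53.93961 = 0.505810 u
E_B = 0.505810 × 931.494 = 471.159 MeV
Dividing by A = 54 gives 8.725 MeV per nucleon.

8.725 MeV/nucleon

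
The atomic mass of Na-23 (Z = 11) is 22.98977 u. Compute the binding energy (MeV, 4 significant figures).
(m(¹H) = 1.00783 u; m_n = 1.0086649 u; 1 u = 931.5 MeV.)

Σm = 11·m(¹H) + 12·m_n = 11.08613 + 12.1039788 = 23.1901088 u
Δm = 23.1901088 − 22.98977 = 0.2003388 u
Converting to energy: 0.2003388 u × 931.5 MeV/u = 186.616 MeV

186.6 MeV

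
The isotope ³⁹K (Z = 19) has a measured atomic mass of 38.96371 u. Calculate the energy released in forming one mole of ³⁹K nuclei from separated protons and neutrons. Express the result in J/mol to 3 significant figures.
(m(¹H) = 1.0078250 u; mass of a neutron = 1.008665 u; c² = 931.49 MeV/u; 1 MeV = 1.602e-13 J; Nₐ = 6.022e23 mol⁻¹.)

Σm = 19·m(¹H) + 20·m_n = 19.1486750 + 20.173300 = 39.3219750 u
The mass defect is 39.3219750 − 38.96371 = 0.3582650 u.
Converting to energy: 0.3582650 u × 931.49 MeV/u = 333.720 MeV
Per nucleus in joules: 333.720 MeV × 1.602e-13 J/MeV = 5.3462e-11 J
Per mole: 5.3462e-11 J × 6.022e23 mol⁻¹ = 3.2195e+13 J/mol

3.22e+13 J/mol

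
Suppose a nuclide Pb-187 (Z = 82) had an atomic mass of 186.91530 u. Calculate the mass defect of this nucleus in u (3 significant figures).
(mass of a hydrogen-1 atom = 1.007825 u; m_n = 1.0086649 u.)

1.64 u

With 82 protons and 105 neutrons (A = 187):
Total constituent mass: 82 × 1.007825 + 105 × 1.0086649 = 188.5514645 u
Mass defect Δm = 188.5514645 − 186.91530 = 1.6361645 u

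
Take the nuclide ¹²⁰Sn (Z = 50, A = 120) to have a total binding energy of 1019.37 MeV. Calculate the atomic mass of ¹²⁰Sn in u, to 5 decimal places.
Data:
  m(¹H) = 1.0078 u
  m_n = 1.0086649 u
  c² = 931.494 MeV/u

119.90220 u

Mass defect = 1019.37 MeV / (931.494 MeV/u) = 1.0943388 u
Constituent mass = 50(1.0078) + 70(1.0086649) = 120.9965430 u
Atomic mass = 120.9965430 − 1.0943388 = 119.9022042 u ≈ 119.90220 u (to 5 decimal places)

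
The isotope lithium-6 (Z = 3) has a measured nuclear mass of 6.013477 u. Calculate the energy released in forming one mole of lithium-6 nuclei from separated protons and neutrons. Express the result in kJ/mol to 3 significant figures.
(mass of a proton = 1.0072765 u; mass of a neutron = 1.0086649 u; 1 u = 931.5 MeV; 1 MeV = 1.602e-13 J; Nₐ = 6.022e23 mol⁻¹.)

3.09e+09 kJ/mol

Σm = 3·m_p + 3·m_n = 3.0218295 + 3.0259947 = 6.0478242 u
The mass defect is 6.0478242 − 6.013477 = 0.0343472 u.
Converting to energy: 0.0343472 u × 931.5 MeV/u = 31.9944 MeV
Per nucleus in joules: 31.9944 MeV × 1.602e-13 J/MeV = 5.1255e-12 J
Per mole: 5.1255e-12 J × 6.022e23 mol⁻¹ = 3.0866e+12 J/mol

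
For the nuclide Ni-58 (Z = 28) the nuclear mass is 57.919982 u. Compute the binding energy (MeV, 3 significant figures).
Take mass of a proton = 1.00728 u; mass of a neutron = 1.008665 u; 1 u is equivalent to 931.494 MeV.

With 28 protons and 30 neutrons (A = 58):
Total constituent mass: 28 × 1.00728 + 30 × 1.008665 = 58.463790 u
The mass defect is 58.463790 − 57.919982 = 0.543808 u.
E_B = 0.543808 × 931.494 = 506.554 MeV

507 MeV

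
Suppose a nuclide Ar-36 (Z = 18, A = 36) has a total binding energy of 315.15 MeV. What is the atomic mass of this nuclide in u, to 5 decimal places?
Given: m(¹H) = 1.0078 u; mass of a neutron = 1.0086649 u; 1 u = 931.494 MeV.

Mass defect = 315.15 MeV / (931.494 MeV/u) = 0.3383275 u
Constituent mass = 18(1.0078) + 18(1.0086649) = 36.2963682 u
Atomic mass = 36.2963682 − 0.3383275 = 35.9580407 u ≈ 35.95804 u (to 5 decimal places)

35.95804 u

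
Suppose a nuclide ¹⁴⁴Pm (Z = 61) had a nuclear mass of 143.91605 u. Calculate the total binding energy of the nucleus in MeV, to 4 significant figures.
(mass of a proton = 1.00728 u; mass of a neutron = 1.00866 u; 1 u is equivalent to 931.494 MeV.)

1161 MeV

Z = 61, so N = A − Z = 144 − 61 = 83.
Σm = 61·m_p + 83·m_n = 61.44408 + 83.71878 = 145.16286 u
The mass defect is 145.16286 − 143.91605 = 1.24681 u.
Converting to energy: 1.24681 u × 931.494 MeV/u = 1161.40 MeV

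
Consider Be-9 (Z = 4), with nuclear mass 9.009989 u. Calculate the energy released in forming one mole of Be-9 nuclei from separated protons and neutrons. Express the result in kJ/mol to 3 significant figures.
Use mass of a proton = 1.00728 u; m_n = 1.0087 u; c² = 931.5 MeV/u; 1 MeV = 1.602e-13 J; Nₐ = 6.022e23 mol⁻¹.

The nucleus contains 4 protons and 9 − 4 = 5 neutrons.
Σm = 4·m_p + 5·m_n = 4.02912 + 5.0435 = 9.07262 u
The mass defect is 9.07262 − 9.009989 = 0.062631 u.
Binding energy = Δm·c² = 0.062631 × 931.5 MeV/u = 58.3408 MeV
Per nucleus in joules: 58.3408 MeV × 1.602e-13 J/MeV = 9.3462e-12 J
Per mole: 9.3462e-12 J × 6.022e23 mol⁻¹ = 5.6283e+12 J/mol

5.63e+09 kJ/mol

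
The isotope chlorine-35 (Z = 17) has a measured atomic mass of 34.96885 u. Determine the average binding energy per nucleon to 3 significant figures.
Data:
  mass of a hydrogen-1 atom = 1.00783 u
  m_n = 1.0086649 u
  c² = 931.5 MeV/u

8.52 MeV/nucleon

Mass of separated nucleons = 17(1.00783) + 18(1.0086649) = 17.13311 + 18.1559682 = 35.2890782 u
Δm = 35.2890782 − 34.96885 = 0.3202282 u
Converting to energy: 0.3202282 u × 931.5 MeV/u = 298.293 MeV
Dividing by A = 35 gives 8.523 MeV per nucleon.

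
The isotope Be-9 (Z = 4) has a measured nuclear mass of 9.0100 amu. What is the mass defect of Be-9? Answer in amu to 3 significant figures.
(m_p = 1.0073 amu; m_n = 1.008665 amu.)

With 4 protons and 5 neutrons (A = 9):
Total constituent mass: 4 × 1.0073 + 5 × 1.008665 = 9.072525 amu
Mass defect Δm = 9.072525 − 9.0100 = 0.062525 amu

0.0625 amu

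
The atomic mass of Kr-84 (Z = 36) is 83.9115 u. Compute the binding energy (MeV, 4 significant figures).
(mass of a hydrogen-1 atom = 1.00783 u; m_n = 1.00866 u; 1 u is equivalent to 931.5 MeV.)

Total constituent mass: 36 × 1.00783 + 48 × 1.00866 = 84.69756 u
Δm = 84.69756 − 83.9115 = 0.78606 u
E_B = 0.78606 × 931.5 = 732.215 MeV

732.2 MeV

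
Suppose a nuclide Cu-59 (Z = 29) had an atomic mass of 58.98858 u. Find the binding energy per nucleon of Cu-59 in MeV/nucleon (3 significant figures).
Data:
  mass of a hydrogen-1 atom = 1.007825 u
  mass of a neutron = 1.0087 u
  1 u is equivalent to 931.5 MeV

7.88 MeV/nucleon

Mass of separated nucleons = 29(1.007825) + 30(1.0087) = 29.226925 + 30.2610 = 59.487925 u
The mass defect is 59.487925 − 58.98858 = 0.499345 u.
Binding energy = Δm·c² = 0.499345 × 931.5 MeV/u = 465.140 MeV
Dividing by A = 59 gives 7.884 MeV per nucleon.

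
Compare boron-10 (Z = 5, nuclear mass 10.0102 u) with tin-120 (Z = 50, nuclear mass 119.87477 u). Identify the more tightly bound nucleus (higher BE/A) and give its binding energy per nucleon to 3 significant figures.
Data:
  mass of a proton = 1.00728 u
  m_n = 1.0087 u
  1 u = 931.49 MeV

boron-10: Σm = 5(1.00728) + 5(1.0087) = 10.07990 u; Δm = 0.06970 u; E_B = 64.9249 MeV; E_B/A = 6.492 MeV
tin-120: Σm = 50(1.00728) + 70(1.0087) = 120.97300 u; Δm = 1.09823 u; E_B = 1022.99 MeV; E_B/A = 8.5249 MeV
tin-120 has the higher binding energy per nucleon, so it is the more tightly bound nucleus.

tin-120; 8.52 MeV/nucleon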